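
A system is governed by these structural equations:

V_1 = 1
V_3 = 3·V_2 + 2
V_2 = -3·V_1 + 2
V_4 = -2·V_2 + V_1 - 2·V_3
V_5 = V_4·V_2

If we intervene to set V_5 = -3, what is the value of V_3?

do(V_5=-3) replaces the equation V_5 = V_4·V_2 with the constant V_5 = -3.
V_3 is not downstream of the intervention, so its value is determined by the original equations.
V_2 = -3·V_1 + 2  [with V_1=1]  = -1
V_3 = 3·V_2 + 2  [with V_2=-1]  = -1

-1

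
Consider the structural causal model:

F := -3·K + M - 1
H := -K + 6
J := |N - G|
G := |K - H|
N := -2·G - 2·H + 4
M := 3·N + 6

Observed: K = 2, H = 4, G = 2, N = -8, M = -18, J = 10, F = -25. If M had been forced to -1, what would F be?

-8

Under do(M=-1), the mechanism M := 3·N + 6 is discarded; M is fixed at -1.
F = -3·K + M - 1  [with K=2, M=-1]  = -8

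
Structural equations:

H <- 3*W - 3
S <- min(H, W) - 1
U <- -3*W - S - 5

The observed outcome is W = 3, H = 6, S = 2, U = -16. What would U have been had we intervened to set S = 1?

-15

The intervention breaks the incoming arrows to S: S <- min(H, W) - 1 no longer applies, and S = 1.
U = -3*W - S - 5  [with W=3, S=1]  = -15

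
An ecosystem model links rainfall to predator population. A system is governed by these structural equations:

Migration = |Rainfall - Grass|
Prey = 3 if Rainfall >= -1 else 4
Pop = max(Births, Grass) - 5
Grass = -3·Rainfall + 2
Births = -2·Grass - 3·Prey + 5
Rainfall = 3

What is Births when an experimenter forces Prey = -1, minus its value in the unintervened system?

The intervention breaks the incoming arrows to Prey: Prey = 3 if Rainfall >= -1 else 4 no longer applies, and Prey = -1.
Grass = -3·Rainfall + 2  [with Rainfall=3]  = -7
Births = -2·Grass - 3·Prey + 5  [with Grass=-7, Prey=-1]  = 22
Without intervention: Grass = -3·Rainfall + 2  [with Rainfall=3]  = -7; Prey = 3 if Rainfall >= -1 else 4  [with Rainfall=3]  = 3; Births = -2·Grass - 3·Prey + 5  [with Grass=-7, Prey=3]  = 10.
Change = 22 − 10 = 12.

12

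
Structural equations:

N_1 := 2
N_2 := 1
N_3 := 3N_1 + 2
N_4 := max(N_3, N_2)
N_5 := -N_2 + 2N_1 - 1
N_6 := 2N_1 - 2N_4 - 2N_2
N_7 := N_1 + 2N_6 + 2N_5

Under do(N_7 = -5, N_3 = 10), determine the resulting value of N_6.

Setting N_7 = -5, N_3 = 10 by intervention discards those variables' equations.
N_4 = max(N_3, N_2)  [with N_3=10, N_2=1]  = 10
N_6 = 2N_1 - 2N_4 - 2N_2  [with N_1=2, N_4=10, N_2=1]  = -18

-18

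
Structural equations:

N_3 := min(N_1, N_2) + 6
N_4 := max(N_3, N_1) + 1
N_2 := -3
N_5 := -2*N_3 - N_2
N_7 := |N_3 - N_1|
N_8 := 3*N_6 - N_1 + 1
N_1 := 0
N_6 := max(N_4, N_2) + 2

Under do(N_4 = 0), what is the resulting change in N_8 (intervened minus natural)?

do(N_4=0) replaces the equation N_4 := max(N_3, N_1) + 1 with the constant N_4 = 0.
N_6 = max(N_4, N_2) + 2  [with N_4=0, N_2=-3]  = 2
N_8 = 3*N_6 - N_1 + 1  [with N_6=2, N_1=0]  = 7
Without intervention: N_3 = min(N_1, N_2) + 6  [with N_1=0, N_2=-3]  = 3; N_4 = max(N_3, N_1) + 1  [with N_3=3, N_1=0]  = 4; N_6 = max(N_4, N_2) + 2  [with N_4=4, N_2=-3]  = 6; N_8 = 3*N_6 - N_1 + 1  [with N_6=6, N_1=0]  = 19.
Change = 7 − 19 = -12.

-12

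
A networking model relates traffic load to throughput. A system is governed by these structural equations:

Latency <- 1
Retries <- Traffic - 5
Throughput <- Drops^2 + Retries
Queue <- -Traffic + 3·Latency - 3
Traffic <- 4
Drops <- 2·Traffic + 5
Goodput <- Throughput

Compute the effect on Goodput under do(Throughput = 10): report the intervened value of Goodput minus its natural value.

Intervening sets Throughput = 10 and removes its equation (Throughput <- Drops^2 + Retries).
Goodput = Throughput  [with Throughput=10]  = 10
Without intervention: Drops = 2·Traffic + 5  [with Traffic=4]  = 13; Retries = Traffic - 5  [with Traffic=4]  = -1; Throughput = Drops^2 + Retries  [with Drops=13, Retries=-1]  = 168; Goodput = Throughput  [with Throughput=168]  = 168.
Change = 10 − 168 = -158.

-158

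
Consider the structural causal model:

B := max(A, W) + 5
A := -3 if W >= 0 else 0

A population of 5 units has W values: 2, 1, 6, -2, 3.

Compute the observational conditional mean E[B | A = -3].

Observing A=-3 restricts to units where A's equation naturally yields -3: W ∈ {2, 1, 6, 3}. In that subpopulation B = 7, 6, 11, 8, mean 8.

8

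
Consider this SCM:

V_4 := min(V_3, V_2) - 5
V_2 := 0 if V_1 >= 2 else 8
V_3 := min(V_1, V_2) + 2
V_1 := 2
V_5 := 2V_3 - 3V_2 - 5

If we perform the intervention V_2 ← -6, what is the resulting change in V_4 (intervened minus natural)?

Under do(V_2=-6), the mechanism V_2 := 0 if V_1 >= 2 else 8 is discarded; V_2 is fixed at -6.
V_3 = min(V_1, V_2) + 2  [with V_1=2, V_2=-6]  = -4
V_4 = min(V_3, V_2) - 5  [with V_3=-4, V_2=-6]  = -11
Without intervention: V_2 = 0 if V_1 >= 2 else 8  [with V_1=2]  = 0; V_3 = min(V_1, V_2) + 2  [with V_1=2, V_2=0]  = 2; V_4 = min(V_3, V_2) - 5  [with V_3=2, V_2=0]  = -5.
Change = -11 − (-5) = -6.

-6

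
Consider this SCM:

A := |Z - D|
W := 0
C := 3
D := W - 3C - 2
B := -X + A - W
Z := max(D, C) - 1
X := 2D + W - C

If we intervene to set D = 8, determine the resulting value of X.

13

The intervention breaks the incoming arrows to D: D := W - 3C - 2 no longer applies, and D = 8.
X = 2D + W - C  [with D=8, W=0, C=3]  = 13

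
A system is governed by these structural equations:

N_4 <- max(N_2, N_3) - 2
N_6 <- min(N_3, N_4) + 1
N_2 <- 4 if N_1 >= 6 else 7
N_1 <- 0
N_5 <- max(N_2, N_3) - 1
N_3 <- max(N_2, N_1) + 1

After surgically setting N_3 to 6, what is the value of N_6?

6

The intervention breaks the incoming arrows to N_3: N_3 <- max(N_2, N_1) + 1 no longer applies, and N_3 = 6.
N_2 = 4 if N_1 >= 6 else 7  [with N_1=0]  = 7
N_4 = max(N_2, N_3) - 2  [with N_2=7, N_3=6]  = 5
N_6 = min(N_3, N_4) + 1  [with N_3=6, N_4=5]  = 6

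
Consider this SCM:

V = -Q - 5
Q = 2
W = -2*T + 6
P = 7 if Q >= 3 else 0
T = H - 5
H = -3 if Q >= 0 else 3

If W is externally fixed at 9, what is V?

Under do(W=9), the mechanism W = -2*T + 6 is discarded; W is fixed at 9.
No directed path runs from W to V, so V keeps its natural value.
V = -Q - 5  [with Q=2]  = -7

-7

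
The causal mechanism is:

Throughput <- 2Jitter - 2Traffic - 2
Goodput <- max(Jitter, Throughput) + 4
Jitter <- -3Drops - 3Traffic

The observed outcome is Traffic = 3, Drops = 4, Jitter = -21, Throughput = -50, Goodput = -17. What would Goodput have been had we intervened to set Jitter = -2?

2

do(Jitter=-2) replaces the equation Jitter <- -3Drops - 3Traffic with the constant Jitter = -2.
Throughput = 2Jitter - 2Traffic - 2  [with Jitter=-2, Traffic=3]  = -12
Goodput = max(Jitter, Throughput) + 4  [with Jitter=-2, Throughput=-12]  = 2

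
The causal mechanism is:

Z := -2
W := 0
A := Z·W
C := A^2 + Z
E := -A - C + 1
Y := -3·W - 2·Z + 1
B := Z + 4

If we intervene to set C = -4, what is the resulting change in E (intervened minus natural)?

Intervening sets C = -4 and removes its equation (C := A^2 + Z).
A = Z·W  [with Z=-2, W=0]  = 0
E = -A - C + 1  [with A=0, C=-4]  = 5
Without intervention: A = Z·W  [with Z=-2, W=0]  = 0; C = A^2 + Z  [with A=0, Z=-2]  = -2; E = -A - C + 1  [with A=0, C=-2]  = 3.
Change = 5 − 3 = 2.

2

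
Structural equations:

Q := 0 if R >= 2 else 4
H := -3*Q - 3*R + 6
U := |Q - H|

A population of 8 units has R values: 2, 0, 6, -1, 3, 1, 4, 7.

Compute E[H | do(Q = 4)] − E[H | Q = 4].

-8.25

Under do(Q=4), Q's equation is replaced by Q=4 for every unit. Per-unit H: -12, -6, -24, -3, -15, -9, -18, -27. Mean = -14.25.
Conditioning on Q=4 selects the 3 unit(s) with R ∈ {0, -1, 1}. Their H values: -6, -3, -9. Mean = -6.
Difference = -14.25 − (-6) = -8.25.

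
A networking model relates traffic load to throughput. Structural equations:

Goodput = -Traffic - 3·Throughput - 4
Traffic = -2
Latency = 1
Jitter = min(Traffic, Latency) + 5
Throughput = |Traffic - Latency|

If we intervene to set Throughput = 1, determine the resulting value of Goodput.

-5

Intervening sets Throughput = 1 and removes its equation (Throughput = |Traffic - Latency|).
Goodput = -Traffic - 3·Throughput - 4  [with Traffic=-2, Throughput=1]  = -5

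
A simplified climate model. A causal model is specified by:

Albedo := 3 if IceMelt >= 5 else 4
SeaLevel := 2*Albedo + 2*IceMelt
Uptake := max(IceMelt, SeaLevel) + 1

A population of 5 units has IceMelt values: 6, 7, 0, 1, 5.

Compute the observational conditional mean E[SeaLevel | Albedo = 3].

E[SeaLevel|Albedo=3] averages over only the 3 units with Albedo=3 (IceMelt = 6, 7, 5): SeaLevel = 18, 20, 16, mean 18.

18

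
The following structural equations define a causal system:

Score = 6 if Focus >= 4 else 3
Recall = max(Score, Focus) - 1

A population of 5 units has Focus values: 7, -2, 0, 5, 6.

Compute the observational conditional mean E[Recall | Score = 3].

2

Conditioning on Score=3 selects the 2 unit(s) with Focus ∈ {-2, 0}. Their Recall values: 2, 2. Mean = 2.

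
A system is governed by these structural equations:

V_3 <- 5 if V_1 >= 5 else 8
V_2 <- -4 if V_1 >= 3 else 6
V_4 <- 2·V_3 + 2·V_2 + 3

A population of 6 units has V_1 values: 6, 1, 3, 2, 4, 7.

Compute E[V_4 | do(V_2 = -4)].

9

do(V_2=-4) breaks V_2's dependence on V_1. With V_2=-4 fixed, V_4 across the units is 5, 11, 11, 11, 11, 5, mean 9.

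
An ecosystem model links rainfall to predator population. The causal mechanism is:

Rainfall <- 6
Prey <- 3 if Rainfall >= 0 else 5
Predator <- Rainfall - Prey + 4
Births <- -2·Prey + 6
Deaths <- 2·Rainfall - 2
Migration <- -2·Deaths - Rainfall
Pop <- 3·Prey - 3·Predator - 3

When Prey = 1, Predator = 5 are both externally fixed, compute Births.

Setting Prey = 1, Predator = 5 by intervention discards those variables' equations.
Births = -2·Prey + 6  [with Prey=1]  = 4

4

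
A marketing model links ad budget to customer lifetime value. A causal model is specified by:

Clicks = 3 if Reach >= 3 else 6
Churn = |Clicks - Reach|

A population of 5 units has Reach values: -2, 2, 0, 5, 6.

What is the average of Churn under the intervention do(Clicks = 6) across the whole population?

do(Clicks=6) breaks Clicks's dependence on Reach. With Clicks=6 fixed, Churn across the units is 8, 4, 6, 1, 0, mean 3.8.

3.8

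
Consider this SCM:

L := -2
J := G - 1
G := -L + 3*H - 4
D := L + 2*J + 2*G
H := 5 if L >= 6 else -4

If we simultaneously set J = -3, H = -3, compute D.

-30

The joint intervention fixes J = -3, H = -3, removing each variable's own equation.
G = -L + 3*H - 4  [with L=-2, H=-3]  = -11
D = L + 2*J + 2*G  [with L=-2, J=-3, G=-11]  = -30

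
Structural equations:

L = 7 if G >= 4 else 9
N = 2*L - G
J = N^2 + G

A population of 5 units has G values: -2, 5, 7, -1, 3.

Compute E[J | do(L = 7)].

Under do(L=7), L's equation is replaced by L=7 for every unit. Per-unit J: 254, 86, 56, 224, 124. Mean = 148.8.

148.8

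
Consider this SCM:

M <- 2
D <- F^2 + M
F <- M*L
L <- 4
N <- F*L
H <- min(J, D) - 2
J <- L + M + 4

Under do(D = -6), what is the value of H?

Intervening sets D = -6 and removes its equation (D <- F^2 + M).
J = L + M + 4  [with L=4, M=2]  = 10
H = min(J, D) - 2  [with J=10, D=-6]  = -8

-8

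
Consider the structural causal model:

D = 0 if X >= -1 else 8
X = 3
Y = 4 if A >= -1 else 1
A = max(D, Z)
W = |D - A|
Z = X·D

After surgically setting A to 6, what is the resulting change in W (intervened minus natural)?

Under do(A=6), the mechanism A = max(D, Z) is discarded; A is fixed at 6.
D = 0 if X >= -1 else 8  [with X=3]  = 0
W = |D - A|  [with D=0, A=6]  = 6
Without intervention: D = 0 if X >= -1 else 8  [with X=3]  = 0; Z = X·D  [with X=3, D=0]  = 0; A = max(D, Z)  [with D=0, Z=0]  = 0; W = |D - A|  [with D=0, A=0]  = 0.
Change = 6 − 0 = 6.

6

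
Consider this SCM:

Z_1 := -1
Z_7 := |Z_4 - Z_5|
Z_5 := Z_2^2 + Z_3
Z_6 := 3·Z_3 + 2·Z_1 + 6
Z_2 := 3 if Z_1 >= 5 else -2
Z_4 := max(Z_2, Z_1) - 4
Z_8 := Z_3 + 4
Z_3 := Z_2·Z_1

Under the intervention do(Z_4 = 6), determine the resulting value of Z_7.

The intervention breaks the incoming arrows to Z_4: Z_4 := max(Z_2, Z_1) - 4 no longer applies, and Z_4 = 6.
Z_2 = 3 if Z_1 >= 5 else -2  [with Z_1=-1]  = -2
Z_3 = Z_2·Z_1  [with Z_2=-2, Z_1=-1]  = 2
Z_5 = Z_2^2 + Z_3  [with Z_2=-2, Z_3=2]  = 6
Z_7 = |Z_4 - Z_5|  [with Z_4=6, Z_5=6]  = 0

0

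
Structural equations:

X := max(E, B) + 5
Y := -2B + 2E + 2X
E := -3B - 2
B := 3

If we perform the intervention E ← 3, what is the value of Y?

16

Under do(E=3), the mechanism E := -3B - 2 is discarded; E is fixed at 3.
X = max(E, B) + 5  [with E=3, B=3]  = 8
Y = -2B + 2E + 2X  [with B=3, E=3, X=8]  = 16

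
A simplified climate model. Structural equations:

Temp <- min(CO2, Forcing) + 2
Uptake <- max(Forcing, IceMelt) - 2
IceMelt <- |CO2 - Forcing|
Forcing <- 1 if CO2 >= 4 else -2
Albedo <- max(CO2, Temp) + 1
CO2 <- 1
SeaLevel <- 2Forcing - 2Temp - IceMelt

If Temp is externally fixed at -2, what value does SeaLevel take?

The intervention breaks the incoming arrows to Temp: Temp <- min(CO2, Forcing) + 2 no longer applies, and Temp = -2.
Forcing = 1 if CO2 >= 4 else -2  [with CO2=1]  = -2
IceMelt = |CO2 - Forcing|  [with CO2=1, Forcing=-2]  = 3
SeaLevel = 2Forcing - 2Temp - IceMelt  [with Forcing=-2, Temp=-2, IceMelt=3]  = -3

-3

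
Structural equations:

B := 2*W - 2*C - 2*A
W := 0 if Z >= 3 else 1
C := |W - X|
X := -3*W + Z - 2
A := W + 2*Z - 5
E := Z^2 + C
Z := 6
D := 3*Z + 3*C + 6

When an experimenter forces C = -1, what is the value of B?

-12

The intervention breaks the incoming arrows to C: C := |W - X| no longer applies, and C = -1.
W = 0 if Z >= 3 else 1  [with Z=6]  = 0
A = W + 2*Z - 5  [with W=0, Z=6]  = 7
B = 2*W - 2*C - 2*A  [with W=0, C=-1, A=7]  = -12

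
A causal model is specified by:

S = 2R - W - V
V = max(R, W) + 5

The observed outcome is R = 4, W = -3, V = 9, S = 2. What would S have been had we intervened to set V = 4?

The intervention breaks the incoming arrows to V: V = max(R, W) + 5 no longer applies, and V = 4.
S = 2R - W - V  [with R=4, W=-3, V=4]  = 7

7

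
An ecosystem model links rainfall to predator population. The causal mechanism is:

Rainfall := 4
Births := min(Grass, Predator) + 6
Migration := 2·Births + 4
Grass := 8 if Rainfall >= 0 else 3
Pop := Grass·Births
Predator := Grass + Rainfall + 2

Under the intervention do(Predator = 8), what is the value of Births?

14

The intervention breaks the incoming arrows to Predator: Predator := Grass + Rainfall + 2 no longer applies, and Predator = 8.
Grass = 8 if Rainfall >= 0 else 3  [with Rainfall=4]  = 8
Births = min(Grass, Predator) + 6  [with Grass=8, Predator=8]  = 14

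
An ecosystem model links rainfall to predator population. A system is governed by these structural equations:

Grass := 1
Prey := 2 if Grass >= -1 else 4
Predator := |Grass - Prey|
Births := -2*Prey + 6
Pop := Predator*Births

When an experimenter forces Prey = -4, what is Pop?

do(Prey=-4) replaces the equation Prey := 2 if Grass >= -1 else 4 with the constant Prey = -4.
Predator = |Grass - Prey|  [with Grass=1, Prey=-4]  = 5
Births = -2*Prey + 6  [with Prey=-4]  = 14
Pop = Predator*Births  [with Predator=5, Births=14]  = 70

70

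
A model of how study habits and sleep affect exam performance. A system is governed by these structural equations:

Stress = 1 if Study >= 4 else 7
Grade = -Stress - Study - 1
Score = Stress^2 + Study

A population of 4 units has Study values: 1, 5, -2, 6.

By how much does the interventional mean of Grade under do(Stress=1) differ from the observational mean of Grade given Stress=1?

Under do(Stress=1), Stress's equation is replaced by Stress=1 for every unit. Per-unit Grade: -3, -7, 0, -8. Mean = -4.5.
E[Grade|Stress=1] averages over only the 2 units with Stress=1 (Study = 5, 6): Grade = -7, -8, mean -7.5.
Difference = -4.5 − (-7.5) = 3.

3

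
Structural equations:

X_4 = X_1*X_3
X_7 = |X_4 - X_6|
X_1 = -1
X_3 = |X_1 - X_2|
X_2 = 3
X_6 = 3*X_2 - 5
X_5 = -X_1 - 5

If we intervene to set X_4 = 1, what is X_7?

3

The intervention breaks the incoming arrows to X_4: X_4 = X_1*X_3 no longer applies, and X_4 = 1.
X_6 = 3*X_2 - 5  [with X_2=3]  = 4
X_7 = |X_4 - X_6|  [with X_4=1, X_6=4]  = 3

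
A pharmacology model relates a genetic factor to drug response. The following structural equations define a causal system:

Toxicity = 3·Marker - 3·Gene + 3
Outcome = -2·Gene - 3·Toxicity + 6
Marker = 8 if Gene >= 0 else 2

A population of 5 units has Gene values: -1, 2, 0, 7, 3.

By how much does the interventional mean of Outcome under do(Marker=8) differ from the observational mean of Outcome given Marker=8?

-5.6

Every unit gets Marker=8 under the intervention. Outcome values become -82, -61, -75, -26, -54; E[Outcome|do(Marker=8)] = -59.6.
Conditioning on Marker=8 selects the 4 unit(s) with Gene ∈ {2, 0, 7, 3}. Their Outcome values: -61, -75, -26, -54. Mean = -54.
Difference = -59.6 − (-54) = -5.6.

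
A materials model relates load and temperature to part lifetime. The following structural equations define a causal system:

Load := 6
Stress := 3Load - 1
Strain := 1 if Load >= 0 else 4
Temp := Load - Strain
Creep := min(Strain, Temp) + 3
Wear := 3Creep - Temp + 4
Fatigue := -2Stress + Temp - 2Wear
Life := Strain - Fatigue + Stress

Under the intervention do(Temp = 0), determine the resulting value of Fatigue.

-60

The intervention breaks the incoming arrows to Temp: Temp := Load - Strain no longer applies, and Temp = 0.
Stress = 3Load - 1  [with Load=6]  = 17
Strain = 1 if Load >= 0 else 4  [with Load=6]  = 1
Creep = min(Strain, Temp) + 3  [with Strain=1, Temp=0]  = 3
Wear = 3Creep - Temp + 4  [with Creep=3, Temp=0]  = 13
Fatigue = -2Stress + Temp - 2Wear  [with Stress=17, Temp=0, Wear=13]  = -60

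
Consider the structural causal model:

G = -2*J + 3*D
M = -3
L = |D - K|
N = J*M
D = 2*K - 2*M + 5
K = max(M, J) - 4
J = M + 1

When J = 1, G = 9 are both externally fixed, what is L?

Under do(J = 1, G = 9), each intervened variable's structural equation is replaced by its fixed value.
K = max(M, J) - 4  [with M=-3, J=1]  = -3
D = 2*K - 2*M + 5  [with K=-3, M=-3]  = 5
L = |D - K|  [with D=5, K=-3]  = 8

8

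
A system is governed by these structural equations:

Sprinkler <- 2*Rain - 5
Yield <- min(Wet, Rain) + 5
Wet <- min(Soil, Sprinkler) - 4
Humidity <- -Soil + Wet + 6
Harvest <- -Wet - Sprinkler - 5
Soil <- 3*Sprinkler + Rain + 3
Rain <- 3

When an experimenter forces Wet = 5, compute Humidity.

2

Intervening sets Wet = 5 and removes its equation (Wet <- min(Soil, Sprinkler) - 4).
Sprinkler = 2*Rain - 5  [with Rain=3]  = 1
Soil = 3*Sprinkler + Rain + 3  [with Sprinkler=1, Rain=3]  = 9
Humidity = -Soil + Wet + 6  [with Soil=9, Wet=5]  = 2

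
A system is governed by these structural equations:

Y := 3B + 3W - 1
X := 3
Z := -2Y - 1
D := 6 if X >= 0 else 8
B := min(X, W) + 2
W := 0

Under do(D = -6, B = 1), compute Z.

-5

The joint intervention fixes D = -6, B = 1, removing each variable's own equation.
Y = 3B + 3W - 1  [with B=1, W=0]  = 2
Z = -2Y - 1  [with Y=2]  = -5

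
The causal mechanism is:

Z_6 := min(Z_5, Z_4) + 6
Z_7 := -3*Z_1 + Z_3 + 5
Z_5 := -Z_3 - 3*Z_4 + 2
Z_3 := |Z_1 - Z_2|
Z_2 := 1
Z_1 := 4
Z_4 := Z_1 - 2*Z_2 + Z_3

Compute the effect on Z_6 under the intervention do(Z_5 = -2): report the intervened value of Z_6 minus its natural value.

The intervention breaks the incoming arrows to Z_5: Z_5 := -Z_3 - 3*Z_4 + 2 no longer applies, and Z_5 = -2.
Z_3 = |Z_1 - Z_2|  [with Z_1=4, Z_2=1]  = 3
Z_4 = Z_1 - 2*Z_2 + Z_3  [with Z_1=4, Z_2=1, Z_3=3]  = 5
Z_6 = min(Z_5, Z_4) + 6  [with Z_5=-2, Z_4=5]  = 4
Without intervention: Z_3 = |Z_1 - Z_2|  [with Z_1=4, Z_2=1]  = 3; Z_4 = Z_1 - 2*Z_2 + Z_3  [with Z_1=4, Z_2=1, Z_3=3]  = 5; Z_5 = -Z_3 - 3*Z_4 + 2  [with Z_3=3, Z_4=5]  = -16; Z_6 = min(Z_5, Z_4) + 6  [with Z_5=-16, Z_4=5]  = -10.
Change = 4 − (-10) = 14.

14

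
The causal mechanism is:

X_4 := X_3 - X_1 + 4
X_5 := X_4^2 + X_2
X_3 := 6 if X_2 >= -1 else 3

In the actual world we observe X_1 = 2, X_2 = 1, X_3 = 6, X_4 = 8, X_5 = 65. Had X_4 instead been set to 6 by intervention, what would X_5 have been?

Intervening sets X_4 = 6 and removes its equation (X_4 := X_3 - X_1 + 4).
X_5 = X_4^2 + X_2  [with X_4=6, X_2=1]  = 37

37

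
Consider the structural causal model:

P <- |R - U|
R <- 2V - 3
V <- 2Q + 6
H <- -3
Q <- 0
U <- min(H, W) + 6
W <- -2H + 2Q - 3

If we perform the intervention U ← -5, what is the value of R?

9

Under do(U=-5), the mechanism U <- min(H, W) + 6 is discarded; U is fixed at -5.
Since R is not a descendant of the intervened variable, it is unaffected.
V = 2Q + 6  [with Q=0]  = 6
R = 2V - 3  [with V=6]  = 9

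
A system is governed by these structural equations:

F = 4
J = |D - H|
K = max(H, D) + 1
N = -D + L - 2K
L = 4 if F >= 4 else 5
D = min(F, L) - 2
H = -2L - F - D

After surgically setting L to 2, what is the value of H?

-8

Under do(L=2), the mechanism L = 4 if F >= 4 else 5 is discarded; L is fixed at 2.
D = min(F, L) - 2  [with F=4, L=2]  = 0
H = -2L - F - D  [with L=2, F=4, D=0]  = -8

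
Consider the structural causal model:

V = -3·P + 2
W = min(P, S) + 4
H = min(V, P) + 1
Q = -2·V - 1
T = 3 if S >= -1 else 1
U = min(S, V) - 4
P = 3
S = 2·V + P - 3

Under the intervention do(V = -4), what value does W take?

-4

Under do(V=-4), the mechanism V = -3·P + 2 is discarded; V is fixed at -4.
S = 2·V + P - 3  [with V=-4, P=3]  = -8
W = min(P, S) + 4  [with P=3, S=-8]  = -4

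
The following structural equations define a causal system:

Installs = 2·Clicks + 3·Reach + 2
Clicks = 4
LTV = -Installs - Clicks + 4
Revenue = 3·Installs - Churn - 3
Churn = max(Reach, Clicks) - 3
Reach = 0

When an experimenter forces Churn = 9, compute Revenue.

18

Intervening sets Churn = 9 and removes its equation (Churn = max(Reach, Clicks) - 3).
Installs = 2·Clicks + 3·Reach + 2  [with Clicks=4, Reach=0]  = 10
Revenue = 3·Installs - Churn - 3  [with Installs=10, Churn=9]  = 18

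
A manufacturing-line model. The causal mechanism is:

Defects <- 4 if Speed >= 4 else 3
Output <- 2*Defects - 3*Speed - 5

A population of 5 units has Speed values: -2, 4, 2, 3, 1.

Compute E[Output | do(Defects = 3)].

-3.8

do(Defects=3) breaks Defects's dependence on Speed. With Defects=3 fixed, Output across the units is 7, -11, -5, -8, -2, mean -3.8.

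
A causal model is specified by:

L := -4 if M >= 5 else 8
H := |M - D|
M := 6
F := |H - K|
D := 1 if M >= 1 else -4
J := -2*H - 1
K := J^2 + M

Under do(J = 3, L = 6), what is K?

15

Setting J = 3, L = 6 by intervention discards those variables' equations.
K = J^2 + M  [with J=3, M=6]  = 15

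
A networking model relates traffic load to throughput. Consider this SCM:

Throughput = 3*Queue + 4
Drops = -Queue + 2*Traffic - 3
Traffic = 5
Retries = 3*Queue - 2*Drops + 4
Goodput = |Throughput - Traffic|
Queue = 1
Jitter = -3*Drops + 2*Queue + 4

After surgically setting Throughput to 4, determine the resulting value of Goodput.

1

Intervening sets Throughput = 4 and removes its equation (Throughput = 3*Queue + 4).
Goodput = |Throughput - Traffic|  [with Throughput=4, Traffic=5]  = 1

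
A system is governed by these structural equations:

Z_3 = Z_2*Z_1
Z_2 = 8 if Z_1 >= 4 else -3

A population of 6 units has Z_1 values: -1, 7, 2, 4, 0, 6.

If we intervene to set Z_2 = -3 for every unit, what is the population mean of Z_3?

do(Z_2=-3) breaks Z_2's dependence on Z_1. With Z_2=-3 fixed, Z_3 across the units is 3, -21, -6, -12, 0, -18, mean -9.

-9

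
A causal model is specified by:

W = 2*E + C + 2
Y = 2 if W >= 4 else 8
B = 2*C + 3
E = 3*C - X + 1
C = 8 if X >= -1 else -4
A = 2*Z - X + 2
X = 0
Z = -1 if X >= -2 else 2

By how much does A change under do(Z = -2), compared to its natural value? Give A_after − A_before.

-2

Under do(Z=-2), the mechanism Z = -1 if X >= -2 else 2 is discarded; Z is fixed at -2.
A = 2*Z - X + 2  [with Z=-2, X=0]  = -2
Without intervention: Z = -1 if X >= -2 else 2  [with X=0]  = -1; A = 2*Z - X + 2  [with Z=-1, X=0]  = 0.
Change = -2 − 0 = -2.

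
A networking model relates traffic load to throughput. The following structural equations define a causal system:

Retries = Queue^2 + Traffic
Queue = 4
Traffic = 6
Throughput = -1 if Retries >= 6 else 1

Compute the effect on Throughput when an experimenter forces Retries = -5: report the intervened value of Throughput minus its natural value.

The intervention breaks the incoming arrows to Retries: Retries = Queue^2 + Traffic no longer applies, and Retries = -5.
Throughput = -1 if Retries >= 6 else 1  [with Retries=-5]  = 1
Without intervention: Retries = Queue^2 + Traffic  [with Queue=4, Traffic=6]  = 22; Throughput = -1 if Retries >= 6 else 1  [with Retries=22]  = -1.
Change = 1 − (-1) = 2.

2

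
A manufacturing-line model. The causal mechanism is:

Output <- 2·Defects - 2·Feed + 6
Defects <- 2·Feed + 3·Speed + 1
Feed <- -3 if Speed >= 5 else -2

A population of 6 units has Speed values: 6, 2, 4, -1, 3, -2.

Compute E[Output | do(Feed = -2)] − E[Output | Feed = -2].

The intervention sets Feed=-2 in all 6 units regardless of Speed. Recomputing Output per unit gives 40, 16, 28, -2, 22, -8; average 16.
Observing Feed=-2 restricts to units where Feed's equation naturally yields -2: Speed ∈ {2, 4, -1, 3, -2}. In that subpopulation Output = 16, 28, -2, 22, -8, mean 11.2.
Difference = 16 − 11.2 = 4.8.

4.8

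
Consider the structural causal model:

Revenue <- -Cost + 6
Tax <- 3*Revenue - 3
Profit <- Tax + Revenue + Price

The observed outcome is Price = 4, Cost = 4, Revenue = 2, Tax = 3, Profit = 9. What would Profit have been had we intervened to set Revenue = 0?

do(Revenue=0) replaces the equation Revenue <- -Cost + 6 with the constant Revenue = 0.
Tax = 3*Revenue - 3  [with Revenue=0]  = -3
Profit = Tax + Revenue + Price  [with Tax=-3, Revenue=0, Price=4]  = 1

1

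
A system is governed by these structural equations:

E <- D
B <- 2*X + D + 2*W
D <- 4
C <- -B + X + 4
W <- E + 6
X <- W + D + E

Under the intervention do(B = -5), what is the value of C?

27

The intervention breaks the incoming arrows to B: B <- 2*X + D + 2*W no longer applies, and B = -5.
E = D  [with D=4]  = 4
W = E + 6  [with E=4]  = 10
X = W + D + E  [with W=10, D=4, E=4]  = 18
C = -B + X + 4  [with B=-5, X=18]  = 27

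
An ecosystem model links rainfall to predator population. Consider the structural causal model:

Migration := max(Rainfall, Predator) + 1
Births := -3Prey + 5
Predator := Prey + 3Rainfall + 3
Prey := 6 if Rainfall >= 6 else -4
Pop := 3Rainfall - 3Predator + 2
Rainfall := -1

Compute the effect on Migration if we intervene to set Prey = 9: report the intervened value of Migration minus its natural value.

do(Prey=9) replaces the equation Prey := 6 if Rainfall >= 6 else -4 with the constant Prey = 9.
Predator = Prey + 3Rainfall + 3  [with Prey=9, Rainfall=-1]  = 9
Migration = max(Rainfall, Predator) + 1  [with Rainfall=-1, Predator=9]  = 10
Without intervention: Prey = 6 if Rainfall >= 6 else -4  [with Rainfall=-1]  = -4; Predator = Prey + 3Rainfall + 3  [with Prey=-4, Rainfall=-1]  = -4; Migration = max(Rainfall, Predator) + 1  [with Rainfall=-1, Predator=-4]  = 0.
Change = 10 − 0 = 10.

10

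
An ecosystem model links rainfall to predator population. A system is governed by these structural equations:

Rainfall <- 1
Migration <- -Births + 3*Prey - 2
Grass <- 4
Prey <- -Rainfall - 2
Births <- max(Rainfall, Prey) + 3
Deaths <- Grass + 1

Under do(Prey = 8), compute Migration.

The intervention breaks the incoming arrows to Prey: Prey <- -Rainfall - 2 no longer applies, and Prey = 8.
Births = max(Rainfall, Prey) + 3  [with Rainfall=1, Prey=8]  = 11
Migration = -Births + 3*Prey - 2  [with Births=11, Prey=8]  = 11

11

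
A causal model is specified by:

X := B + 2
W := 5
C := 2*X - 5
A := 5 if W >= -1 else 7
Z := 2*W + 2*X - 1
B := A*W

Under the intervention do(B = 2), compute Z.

17

The intervention breaks the incoming arrows to B: B := A*W no longer applies, and B = 2.
X = B + 2  [with B=2]  = 4
Z = 2*W + 2*X - 1  [with W=5, X=4]  = 17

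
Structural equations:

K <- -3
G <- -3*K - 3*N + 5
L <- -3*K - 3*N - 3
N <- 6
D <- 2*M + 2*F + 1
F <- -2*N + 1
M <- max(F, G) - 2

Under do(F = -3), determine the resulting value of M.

The intervention breaks the incoming arrows to F: F <- -2*N + 1 no longer applies, and F = -3.
G = -3*K - 3*N + 5  [with K=-3, N=6]  = -4
M = max(F, G) - 2  [with F=-3, G=-4]  = -5

-5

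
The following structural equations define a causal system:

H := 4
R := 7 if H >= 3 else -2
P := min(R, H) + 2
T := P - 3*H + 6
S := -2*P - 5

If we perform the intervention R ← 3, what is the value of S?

-15

do(R=3) replaces the equation R := 7 if H >= 3 else -2 with the constant R = 3.
P = min(R, H) + 2  [with R=3, H=4]  = 5
S = -2*P - 5  [with P=5]  = -15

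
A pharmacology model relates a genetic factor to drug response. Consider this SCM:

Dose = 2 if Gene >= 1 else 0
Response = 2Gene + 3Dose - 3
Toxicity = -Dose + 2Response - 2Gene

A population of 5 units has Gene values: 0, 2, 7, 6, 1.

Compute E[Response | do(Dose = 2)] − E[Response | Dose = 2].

-1.6

do(Dose=2) breaks Dose's dependence on Gene. With Dose=2 fixed, Response across the units is 3, 7, 17, 15, 5, mean 9.4.
E[Response|Dose=2] averages over only the 4 units with Dose=2 (Gene = 2, 7, 6, 1): Response = 7, 17, 15, 5, mean 11.
Difference = 9.4 − 11 = -1.6.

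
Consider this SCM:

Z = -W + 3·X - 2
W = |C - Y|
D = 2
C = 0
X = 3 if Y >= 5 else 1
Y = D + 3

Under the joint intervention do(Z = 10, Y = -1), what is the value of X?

Under do(Z = 10, Y = -1), each intervened variable's structural equation is replaced by its fixed value.
X = 3 if Y >= 5 else 1  [with Y=-1]  = 1

1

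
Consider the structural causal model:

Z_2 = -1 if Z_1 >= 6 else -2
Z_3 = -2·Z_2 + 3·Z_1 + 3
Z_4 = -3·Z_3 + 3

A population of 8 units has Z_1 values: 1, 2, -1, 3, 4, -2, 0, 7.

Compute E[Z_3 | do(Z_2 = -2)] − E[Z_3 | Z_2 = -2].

2.25

Under do(Z_2=-2), Z_2's equation is replaced by Z_2=-2 for every unit. Per-unit Z_3: 10, 13, 4, 16, 19, 1, 7, 28. Mean = 12.25.
Observing Z_2=-2 restricts to units where Z_2's equation naturally yields -2: Z_1 ∈ {1, 2, -1, 3, 4, -2, 0}. In that subpopulation Z_3 = 10, 13, 4, 16, 19, 1, 7, mean 10.
Difference = 12.25 − 10 = 2.25.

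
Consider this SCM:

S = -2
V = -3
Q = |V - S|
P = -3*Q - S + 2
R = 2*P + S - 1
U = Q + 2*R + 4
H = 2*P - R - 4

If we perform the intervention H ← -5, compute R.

-1

The intervention breaks the incoming arrows to H: H = 2*P - R - 4 no longer applies, and H = -5.
R is not downstream of the intervention, so its value is determined by the original equations.
Q = |V - S|  [with V=-3, S=-2]  = 1
P = -3*Q - S + 2  [with Q=1, S=-2]  = 1
R = 2*P + S - 1  [with P=1, S=-2]  = -1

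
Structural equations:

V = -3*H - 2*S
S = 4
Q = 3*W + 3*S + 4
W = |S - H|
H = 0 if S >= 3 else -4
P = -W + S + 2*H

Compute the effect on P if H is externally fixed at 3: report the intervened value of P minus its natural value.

Under do(H=3), the mechanism H = 0 if S >= 3 else -4 is discarded; H is fixed at 3.
W = |S - H|  [with S=4, H=3]  = 1
P = -W + S + 2*H  [with W=1, S=4, H=3]  = 9
Without intervention: H = 0 if S >= 3 else -4  [with S=4]  = 0; W = |S - H|  [with S=4, H=0]  = 4; P = -W + S + 2*H  [with W=4, S=4, H=0]  = 0.
Change = 9 − 0 = 9.

9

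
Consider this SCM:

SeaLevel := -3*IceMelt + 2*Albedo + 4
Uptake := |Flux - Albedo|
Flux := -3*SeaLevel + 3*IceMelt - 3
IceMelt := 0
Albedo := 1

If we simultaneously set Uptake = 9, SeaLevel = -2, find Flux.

Under do(Uptake = 9, SeaLevel = -2), each intervened variable's structural equation is replaced by its fixed value.
Flux = -3*SeaLevel + 3*IceMelt - 3  [with SeaLevel=-2, IceMelt=0]  = 3

3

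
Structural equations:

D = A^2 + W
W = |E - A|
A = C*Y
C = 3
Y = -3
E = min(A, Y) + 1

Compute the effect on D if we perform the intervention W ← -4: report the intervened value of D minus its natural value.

The intervention breaks the incoming arrows to W: W = |E - A| no longer applies, and W = -4.
A = C*Y  [with C=3, Y=-3]  = -9
D = A^2 + W  [with A=-9, W=-4]  = 77
Without intervention: A = C*Y  [with C=3, Y=-3]  = -9; E = min(A, Y) + 1  [with A=-9, Y=-3]  = -8; W = |E - A|  [with E=-8, A=-9]  = 1; D = A^2 + W  [with A=-9, W=1]  = 82.
Change = 77 − 82 = -5.

-5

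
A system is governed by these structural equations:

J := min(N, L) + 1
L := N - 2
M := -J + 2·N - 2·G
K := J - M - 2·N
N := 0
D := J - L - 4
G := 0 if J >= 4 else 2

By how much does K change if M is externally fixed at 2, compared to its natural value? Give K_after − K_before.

-5

The intervention breaks the incoming arrows to M: M := -J + 2·N - 2·G no longer applies, and M = 2.
L = N - 2  [with N=0]  = -2
J = min(N, L) + 1  [with N=0, L=-2]  = -1
K = J - M - 2·N  [with J=-1, M=2, N=0]  = -3
Without intervention: L = N - 2  [with N=0]  = -2; J = min(N, L) + 1  [with N=0, L=-2]  = -1; G = 0 if J >= 4 else 2  [with J=-1]  = 2; M = -J + 2·N - 2·G  [with J=-1, N=0, G=2]  = -3; K = J - M - 2·N  [with J=-1, M=-3, N=0]  = 2.
Change = -3 − 2 = -5.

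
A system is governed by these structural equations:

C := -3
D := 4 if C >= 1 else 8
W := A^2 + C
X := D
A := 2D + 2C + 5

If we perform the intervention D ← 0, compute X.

0

Under do(D=0), the mechanism D := 4 if C >= 1 else 8 is discarded; D is fixed at 0.
X = D  [with D=0]  = 0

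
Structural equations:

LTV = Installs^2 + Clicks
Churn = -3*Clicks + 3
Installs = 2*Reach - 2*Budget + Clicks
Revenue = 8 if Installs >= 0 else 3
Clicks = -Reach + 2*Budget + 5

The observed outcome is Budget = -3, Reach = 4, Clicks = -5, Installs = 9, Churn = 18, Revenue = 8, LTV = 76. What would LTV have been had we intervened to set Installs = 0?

The intervention breaks the incoming arrows to Installs: Installs = 2*Reach - 2*Budget + Clicks no longer applies, and Installs = 0.
Clicks = -Reach + 2*Budget + 5  [with Reach=4, Budget=-3]  = -5
LTV = Installs^2 + Clicks  [with Installs=0, Clicks=-5]  = -5

-5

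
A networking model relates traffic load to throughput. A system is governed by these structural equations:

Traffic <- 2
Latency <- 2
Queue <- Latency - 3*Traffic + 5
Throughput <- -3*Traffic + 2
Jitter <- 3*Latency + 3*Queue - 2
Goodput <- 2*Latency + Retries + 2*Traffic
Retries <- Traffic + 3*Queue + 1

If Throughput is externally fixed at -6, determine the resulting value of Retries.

6

do(Throughput=-6) replaces the equation Throughput <- -3*Traffic + 2 with the constant Throughput = -6.
No directed path runs from Throughput to Retries, so Retries keeps its natural value.
Queue = Latency - 3*Traffic + 5  [with Latency=2, Traffic=2]  = 1
Retries = Traffic + 3*Queue + 1  [with Traffic=2, Queue=1]  = 6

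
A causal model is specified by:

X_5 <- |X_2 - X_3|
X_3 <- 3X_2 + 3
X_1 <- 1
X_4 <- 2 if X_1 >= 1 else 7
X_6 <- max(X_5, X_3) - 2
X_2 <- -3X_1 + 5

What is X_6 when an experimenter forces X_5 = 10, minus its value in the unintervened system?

1

The intervention breaks the incoming arrows to X_5: X_5 <- |X_2 - X_3| no longer applies, and X_5 = 10.
X_2 = -3X_1 + 5  [with X_1=1]  = 2
X_3 = 3X_2 + 3  [with X_2=2]  = 9
X_6 = max(X_5, X_3) - 2  [with X_5=10, X_3=9]  = 8
Without intervention: X_2 = -3X_1 + 5  [with X_1=1]  = 2; X_3 = 3X_2 + 3  [with X_2=2]  = 9; X_5 = |X_2 - X_3|  [with X_2=2, X_3=9]  = 7; X_6 = max(X_5, X_3) - 2  [with X_5=7, X_3=9]  = 7.
Change = 8 − 7 = 1.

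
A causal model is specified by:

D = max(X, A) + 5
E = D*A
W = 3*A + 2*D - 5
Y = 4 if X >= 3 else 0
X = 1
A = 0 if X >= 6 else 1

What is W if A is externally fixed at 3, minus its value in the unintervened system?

Under do(A=3), the mechanism A = 0 if X >= 6 else 1 is discarded; A is fixed at 3.
D = max(X, A) + 5  [with X=1, A=3]  = 8
W = 3*A + 2*D - 5  [with A=3, D=8]  = 20
Without intervention: A = 0 if X >= 6 else 1  [with X=1]  = 1; D = max(X, A) + 5  [with X=1, A=1]  = 6; W = 3*A + 2*D - 5  [with A=1, D=6]  = 10.
Change = 20 − 10 = 10.

10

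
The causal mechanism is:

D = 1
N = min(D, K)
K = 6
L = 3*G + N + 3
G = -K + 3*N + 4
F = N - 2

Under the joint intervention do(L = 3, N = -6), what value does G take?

Under do(L = 3, N = -6), each intervened variable's structural equation is replaced by its fixed value.
G = -K + 3*N + 4  [with K=6, N=-6]  = -20

-20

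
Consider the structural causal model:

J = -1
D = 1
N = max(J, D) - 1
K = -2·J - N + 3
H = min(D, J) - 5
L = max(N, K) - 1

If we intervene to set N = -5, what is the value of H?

-6

do(N=-5) replaces the equation N = max(J, D) - 1 with the constant N = -5.
H is not downstream of the intervention, so its value is determined by the original equations.
H = min(D, J) - 5  [with D=1, J=-1]  = -6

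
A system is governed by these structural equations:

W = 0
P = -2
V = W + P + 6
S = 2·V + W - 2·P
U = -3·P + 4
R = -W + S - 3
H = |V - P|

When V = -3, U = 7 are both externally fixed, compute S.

The joint intervention fixes V = -3, U = 7, removing each variable's own equation.
S = 2·V + W - 2·P  [with V=-3, W=0, P=-2]  = -2

-2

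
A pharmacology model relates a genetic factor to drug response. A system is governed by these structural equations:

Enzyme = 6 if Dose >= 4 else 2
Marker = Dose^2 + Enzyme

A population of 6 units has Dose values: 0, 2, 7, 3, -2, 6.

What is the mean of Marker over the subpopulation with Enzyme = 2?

Conditioning on Enzyme=2 selects the 4 unit(s) with Dose ∈ {0, 2, 3, -2}. Their Marker values: 2, 6, 11, 6. Mean = 6.25.

6.25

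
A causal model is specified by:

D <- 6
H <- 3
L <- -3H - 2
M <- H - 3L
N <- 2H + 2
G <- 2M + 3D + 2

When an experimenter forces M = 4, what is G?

28

Under do(M=4), the mechanism M <- H - 3L is discarded; M is fixed at 4.
G = 2M + 3D + 2  [with M=4, D=6]  = 28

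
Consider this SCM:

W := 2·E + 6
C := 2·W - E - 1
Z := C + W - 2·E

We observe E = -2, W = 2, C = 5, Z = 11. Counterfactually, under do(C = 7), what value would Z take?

The intervention breaks the incoming arrows to C: C := 2·W - E - 1 no longer applies, and C = 7.
W = 2·E + 6  [with E=-2]  = 2
Z = C + W - 2·E  [with C=7, W=2, E=-2]  = 13

13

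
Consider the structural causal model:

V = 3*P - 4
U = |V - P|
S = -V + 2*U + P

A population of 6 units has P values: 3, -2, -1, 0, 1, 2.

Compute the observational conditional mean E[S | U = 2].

E[S|U=2] averages over only the 2 units with U=2 (P = 3, 1): S = 2, 6, mean 4.

4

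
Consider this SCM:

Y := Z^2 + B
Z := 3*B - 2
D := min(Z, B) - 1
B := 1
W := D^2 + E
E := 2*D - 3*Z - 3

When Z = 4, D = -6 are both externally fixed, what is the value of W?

Under do(Z = 4, D = -6), each intervened variable's structural equation is replaced by its fixed value.
E = 2*D - 3*Z - 3  [with D=-6, Z=4]  = -27
W = D^2 + E  [with D=-6, E=-27]  = 9

9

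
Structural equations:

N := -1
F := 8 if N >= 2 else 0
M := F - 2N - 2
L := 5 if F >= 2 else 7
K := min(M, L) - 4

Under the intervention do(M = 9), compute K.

do(M=9) replaces the equation M := F - 2N - 2 with the constant M = 9.
F = 8 if N >= 2 else 0  [with N=-1]  = 0
L = 5 if F >= 2 else 7  [with F=0]  = 7
K = min(M, L) - 4  [with M=9, L=7]  = 3

3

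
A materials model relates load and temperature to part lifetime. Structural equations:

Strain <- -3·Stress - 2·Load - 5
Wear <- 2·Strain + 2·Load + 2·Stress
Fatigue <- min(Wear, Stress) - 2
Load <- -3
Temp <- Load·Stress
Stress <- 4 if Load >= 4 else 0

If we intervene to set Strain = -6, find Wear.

do(Strain=-6) replaces the equation Strain <- -3·Stress - 2·Load - 5 with the constant Strain = -6.
Stress = 4 if Load >= 4 else 0  [with Load=-3]  = 0
Wear = 2·Strain + 2·Load + 2·Stress  [with Strain=-6, Load=-3, Stress=0]  = -18

-18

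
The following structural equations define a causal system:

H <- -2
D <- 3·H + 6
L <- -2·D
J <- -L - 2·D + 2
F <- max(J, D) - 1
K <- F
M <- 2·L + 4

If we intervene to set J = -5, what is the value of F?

Intervening sets J = -5 and removes its equation (J <- -L - 2·D + 2).
D = 3·H + 6  [with H=-2]  = 0
F = max(J, D) - 1  [with J=-5, D=0]  = -1

-1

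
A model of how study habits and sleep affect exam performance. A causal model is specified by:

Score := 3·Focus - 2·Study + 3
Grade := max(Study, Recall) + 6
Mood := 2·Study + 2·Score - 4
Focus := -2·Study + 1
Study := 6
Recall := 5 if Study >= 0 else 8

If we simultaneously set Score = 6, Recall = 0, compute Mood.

20

The joint intervention fixes Score = 6, Recall = 0, removing each variable's own equation.
Mood = 2·Study + 2·Score - 4  [with Study=6, Score=6]  = 20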